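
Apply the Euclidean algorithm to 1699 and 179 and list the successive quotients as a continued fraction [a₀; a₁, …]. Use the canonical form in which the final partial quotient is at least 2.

[9; 2, 29, 3]

1699 = 9·179 + 88, so a_0 = 9
179 = 2·88 + 3, so a_1 = 2
88 = 29·3 + 1, so a_2 = 29
3 = 3·1 + 0, so a_3 = 3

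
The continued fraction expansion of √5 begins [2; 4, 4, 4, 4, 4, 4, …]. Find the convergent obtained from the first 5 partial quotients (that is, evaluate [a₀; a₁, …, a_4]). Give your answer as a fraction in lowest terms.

a_0 = 2: 2/1
a_1 = 4: 9/4
a_2 = 4: 38/17
a_3 = 4: 161/72
a_4 = 4: 682/305

682/305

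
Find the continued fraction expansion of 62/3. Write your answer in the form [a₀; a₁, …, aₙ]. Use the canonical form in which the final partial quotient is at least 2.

[20; 1, 2]

62 = 20·3 + 2, so a_0 = 20
3 = 1·2 + 1, so a_1 = 1
2 = 2·1 + 0, so a_2 = 2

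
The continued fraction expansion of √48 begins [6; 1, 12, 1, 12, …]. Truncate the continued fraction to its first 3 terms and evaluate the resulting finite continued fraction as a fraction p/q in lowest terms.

a_0 = 6: 6/1
a_1 = 1: 7/1
a_2 = 12: 90/13

90/13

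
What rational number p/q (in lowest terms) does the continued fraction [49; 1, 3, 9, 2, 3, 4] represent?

57817/1162

Start with 4.
3 + 1/(4/1) = 3 + 1/4 = 13/4
2 + 1/(13/4) = 2 + 4/13 = 30/13
9 + 1/(30/13) = 9 + 13/30 = 283/30
3 + 1/(283/30) = 3 + 30/283 = 879/283
1 + 1/(879/283) = 1 + 283/879 = 1162/879
49 + 1/(1162/879) = 49 + 879/1162 = 57817/1162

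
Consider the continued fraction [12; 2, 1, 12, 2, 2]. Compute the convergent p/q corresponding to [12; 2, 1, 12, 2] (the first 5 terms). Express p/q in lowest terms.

975/79

a_0 = 12: 12/1
a_1 = 2: 25/2
a_2 = 1: 37/3
a_3 = 12: 469/38
a_4 = 2: 975/79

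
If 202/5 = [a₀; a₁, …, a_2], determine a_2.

Repeatedly divide and take the remainder:
202 ÷ 5 → quotient 40, remainder 2
5 ÷ 2 → quotient 2, remainder 1
2 ÷ 1 → quotient 2, remainder 0

2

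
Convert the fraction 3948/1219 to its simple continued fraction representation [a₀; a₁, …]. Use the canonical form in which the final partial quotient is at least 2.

Repeatedly divide and take the remainder:
3948 ÷ 1219 → quotient 3, remainder 291
1219 ÷ 291 → quotient 4, remainder 55
291 ÷ 55 → quotient 5, remainder 16
55 ÷ 16 → quotient 3, remainder 7
16 ÷ 7 → quotient 2, remainder 2
7 ÷ 2 → quotient 3, remainder 1
2 ÷ 1 → quotient 2, remainder 0

[3; 4, 5, 3, 2, 3, 2]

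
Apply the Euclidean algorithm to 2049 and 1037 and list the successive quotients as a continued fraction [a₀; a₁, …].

[1; 1, 40, 2, 12]

2049 ÷ 1037 → quotient 1, remainder 1012
1037 ÷ 1012 → quotient 1, remainder 25
1012 ÷ 25 → quotient 40, remainder 12
25 ÷ 12 → quotient 2, remainder 1
12 ÷ 1 → quotient 12, remainder 0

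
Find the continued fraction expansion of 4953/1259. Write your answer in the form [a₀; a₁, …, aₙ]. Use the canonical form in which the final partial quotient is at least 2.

[3; 1, 14, 5, 1, 13]

⌊4953/1259⌋ = 3, remainder 1176
⌊1259/1176⌋ = 1, remainder 83
⌊1176/83⌋ = 14, remainder 14
⌊83/14⌋ = 5, remainder 13
⌊14/13⌋ = 1, remainder 1
⌊13/1⌋ = 13, remainder 0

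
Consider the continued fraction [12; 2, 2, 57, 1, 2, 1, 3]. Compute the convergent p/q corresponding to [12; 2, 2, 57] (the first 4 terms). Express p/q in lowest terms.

Compute successive convergents:
a_0 = 12: 12/1
a_1 = 2: 25/2
a_2 = 2: 62/5
a_3 = 57: 3559/287

3559/287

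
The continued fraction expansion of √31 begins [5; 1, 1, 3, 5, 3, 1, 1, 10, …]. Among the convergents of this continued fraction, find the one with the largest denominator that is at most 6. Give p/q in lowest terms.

11/2

List convergents until the denominator exceeds the bound:
a_0 = 5: 5/1  (≤ bound)
a_1 = 1: 6/1  (≤ bound)
a_2 = 1: 11/2  (≤ bound)
a_3 = 3: 39/7  (> 6, stop)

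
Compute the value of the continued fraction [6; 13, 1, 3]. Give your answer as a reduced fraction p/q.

Start with 3.
1 + 1/(3/1) = 1 + 1/3 = 4/3
13 + 1/(4/3) = 13 + 3/4 = 55/4
6 + 1/(55/4) = 6 + 4/55 = 334/55

334/55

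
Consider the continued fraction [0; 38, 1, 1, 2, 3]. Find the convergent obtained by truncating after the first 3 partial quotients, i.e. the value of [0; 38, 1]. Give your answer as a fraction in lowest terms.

a_0 = 0: 0/1
a_1 = 38: 1/38
a_2 = 1: 1/39

1/39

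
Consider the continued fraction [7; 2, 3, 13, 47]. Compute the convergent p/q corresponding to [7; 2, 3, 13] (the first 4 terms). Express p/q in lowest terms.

Start with 13.
3 + 1/(13/1) = 3 + 1/13 = 40/13
2 + 1/(40/13) = 2 + 13/40 = 93/40
7 + 1/(93/40) = 7 + 40/93 = 691/93

691/93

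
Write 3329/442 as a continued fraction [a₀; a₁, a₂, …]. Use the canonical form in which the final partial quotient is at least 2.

[7; 1, 1, 7, 2, 1, 1, 5]

Run the Euclidean algorithm, recording each quotient:
3329 = 7·442 + 235, so a_0 = 7
442 = 1·235 + 207, so a_1 = 1
235 = 1·207 + 28, so a_2 = 1
207 = 7·28 + 11, so a_3 = 7
28 = 2·11 + 6, so a_4 = 2
11 = 1·6 + 5, so a_5 = 1
6 = 1·5 + 1, so a_6 = 1
5 = 5·1 + 0, so a_7 = 5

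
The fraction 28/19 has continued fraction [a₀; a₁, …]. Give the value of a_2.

9

⌊28/19⌋ = 1, remainder 9
⌊19/9⌋ = 2, remainder 1
⌊9/1⌋ = 9, remainder 0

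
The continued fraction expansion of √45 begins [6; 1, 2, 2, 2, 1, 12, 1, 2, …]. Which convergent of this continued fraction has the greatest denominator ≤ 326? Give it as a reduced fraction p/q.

List convergents until the denominator exceeds the bound:
a_0 = 6: 6/1  (≤ bound)
a_1 = 1: 7/1  (≤ bound)
a_2 = 2: 20/3  (≤ bound)
a_3 = 2: 47/7  (≤ bound)
a_4 = 2: 114/17  (≤ bound)
a_5 = 1: 161/24  (≤ bound)
a_6 = 12: 2046/305  (≤ bound)
a_7 = 1: 2207/329  (> 326, stop)

2046/305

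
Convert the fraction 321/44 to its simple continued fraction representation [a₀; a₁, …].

⌊321/44⌋ = 7, remainder 13
⌊44/13⌋ = 3, remainder 5
⌊13/5⌋ = 2, remainder 3
⌊5/3⌋ = 1, remainder 2
⌊3/2⌋ = 1, remainder 1
⌊2/1⌋ = 2, remainder 0

[7; 3, 2, 1, 1, 2]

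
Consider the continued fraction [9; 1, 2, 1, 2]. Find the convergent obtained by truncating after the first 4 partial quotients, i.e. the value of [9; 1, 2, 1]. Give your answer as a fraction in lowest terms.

Start with 1.
2 + 1/(1/1) = 2 + 1/1 = 3/1
1 + 1/(3/1) = 1 + 1/3 = 4/3
9 + 1/(4/3) = 9 + 3/4 = 39/4

39/4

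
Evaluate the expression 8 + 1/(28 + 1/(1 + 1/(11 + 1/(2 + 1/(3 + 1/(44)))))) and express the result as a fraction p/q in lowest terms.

Build up convergents one term at a time:
a_0 = 8: 8/1
a_1 = 28: 225/28
a_2 = 1: 233/29
a_3 = 11: 2788/347
a_4 = 2: 5809/723
a_5 = 3: 20215/2516
a_6 = 44: 895269/111427

895269/111427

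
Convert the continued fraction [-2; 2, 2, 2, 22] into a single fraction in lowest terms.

-426/269

Compute successive convergents:
a_0 = -2: -2/1
a_1 = 2: -3/2
a_2 = 2: -8/5
a_3 = 2: -19/12
a_4 = 22: -426/269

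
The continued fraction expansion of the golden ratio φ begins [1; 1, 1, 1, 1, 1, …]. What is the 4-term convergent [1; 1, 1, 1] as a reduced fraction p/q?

Build up convergents one term at a time:
a_0 = 1: 1/1
a_1 = 1: 2/1
a_2 = 1: 3/2
a_3 = 1: 5/3

5/3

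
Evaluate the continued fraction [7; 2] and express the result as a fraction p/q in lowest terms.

a_0 = 7: 7/1
a_1 = 2: 15/2

15/2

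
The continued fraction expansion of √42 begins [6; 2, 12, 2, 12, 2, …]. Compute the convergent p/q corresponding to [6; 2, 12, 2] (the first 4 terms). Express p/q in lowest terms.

a_0 = 6: 6/1
a_1 = 2: 13/2
a_2 = 12: 162/25
a_3 = 2: 337/52

337/52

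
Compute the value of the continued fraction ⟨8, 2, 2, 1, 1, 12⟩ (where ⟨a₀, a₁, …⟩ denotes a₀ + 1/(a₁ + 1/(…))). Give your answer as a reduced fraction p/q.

1271/151

Start with 12.
1 + 1/(12/1) = 1 + 1/12 = 13/12
1 + 1/(13/12) = 1 + 12/13 = 25/13
2 + 1/(25/13) = 2 + 13/25 = 63/25
2 + 1/(63/25) = 2 + 25/63 = 151/63
8 + 1/(151/63) = 8 + 63/151 = 1271/151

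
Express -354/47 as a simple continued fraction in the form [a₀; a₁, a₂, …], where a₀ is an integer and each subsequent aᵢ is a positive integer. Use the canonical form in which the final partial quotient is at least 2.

Apply division with remainder until the remainder is 0:
⌊-354/47⌋ = -8, remainder 22
⌊47/22⌋ = 2, remainder 3
⌊22/3⌋ = 7, remainder 1
⌊3/1⌋ = 3, remainder 0

[-8; 2, 7, 3]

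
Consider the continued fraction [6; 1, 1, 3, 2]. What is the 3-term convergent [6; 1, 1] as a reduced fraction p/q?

13/2

Build up convergents one term at a time:
a_0 = 6: 6/1
a_1 = 1: 7/1
a_2 = 1: 13/2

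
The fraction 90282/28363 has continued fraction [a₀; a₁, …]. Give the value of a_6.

Repeatedly divide and take the remainder:
90282 ÷ 28363 → quotient 3, remainder 5193
28363 ÷ 5193 → quotient 5, remainder 2398
5193 ÷ 2398 → quotient 2, remainder 397
2398 ÷ 397 → quotient 6, remainder 16
397 ÷ 16 → quotient 24, remainder 13
16 ÷ 13 → quotient 1, remainder 3
13 ÷ 3 → quotient 4, remainder 1

4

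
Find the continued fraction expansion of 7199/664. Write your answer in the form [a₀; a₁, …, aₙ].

⌊7199/664⌋ = 10, remainder 559
⌊664/559⌋ = 1, remainder 105
⌊559/105⌋ = 5, remainder 34
⌊105/34⌋ = 3, remainder 3
⌊34/3⌋ = 11, remainder 1
⌊3/1⌋ = 3, remainder 0

[10; 1, 5, 3, 11, 3]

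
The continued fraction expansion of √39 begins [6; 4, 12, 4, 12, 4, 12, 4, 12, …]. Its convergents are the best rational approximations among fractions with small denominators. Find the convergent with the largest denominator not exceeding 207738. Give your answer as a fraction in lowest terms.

List convergents until the denominator exceeds the bound:
a_0 = 6: 6/1  (≤ bound)
a_1 = 4: 25/4  (≤ bound)
a_2 = 12: 306/49  (≤ bound)
a_3 = 4: 1249/200  (≤ bound)
a_4 = 12: 15294/2449  (≤ bound)
a_5 = 4: 62425/9996  (≤ bound)
a_6 = 12: 764394/122401  (≤ bound)
a_7 = 4: 3120001/499600  (> 207738, stop)

764394/122401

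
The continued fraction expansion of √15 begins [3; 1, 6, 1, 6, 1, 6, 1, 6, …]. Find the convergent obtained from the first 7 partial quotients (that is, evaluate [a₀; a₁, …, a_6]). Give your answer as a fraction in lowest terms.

1677/433

a_0 = 3: 3/1
a_1 = 1: 4/1
a_2 = 6: 27/7
a_3 = 1: 31/8
a_4 = 6: 213/55
a_5 = 1: 244/63
a_6 = 6: 1677/433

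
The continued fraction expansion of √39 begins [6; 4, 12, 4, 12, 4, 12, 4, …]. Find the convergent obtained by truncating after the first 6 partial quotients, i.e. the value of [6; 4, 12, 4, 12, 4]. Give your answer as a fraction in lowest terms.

Start with 4.
12 + 1/(4/1) = 12 + 1/4 = 49/4
4 + 1/(49/4) = 4 + 4/49 = 200/49
12 + 1/(200/49) = 12 + 49/200 = 2449/200
4 + 1/(2449/200) = 4 + 200/2449 = 9996/2449
6 + 1/(9996/2449) = 6 + 2449/9996 = 62425/9996

62425/9996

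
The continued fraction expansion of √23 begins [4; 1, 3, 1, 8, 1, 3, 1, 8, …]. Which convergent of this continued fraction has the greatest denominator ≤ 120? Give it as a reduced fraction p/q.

235/49

a_0 = 4: 4/1  (≤ bound)
a_1 = 1: 5/1  (≤ bound)
a_2 = 3: 19/4  (≤ bound)
a_3 = 1: 24/5  (≤ bound)
a_4 = 8: 211/44  (≤ bound)
a_5 = 1: 235/49  (≤ bound)
a_6 = 3: 916/191  (> 120, stop)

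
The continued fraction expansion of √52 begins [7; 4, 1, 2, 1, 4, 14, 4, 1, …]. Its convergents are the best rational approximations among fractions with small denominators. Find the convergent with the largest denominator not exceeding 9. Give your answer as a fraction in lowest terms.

a_0 = 7: 7/1  (≤ bound)
a_1 = 4: 29/4  (≤ bound)
a_2 = 1: 36/5  (≤ bound)
a_3 = 2: 101/14  (> 9, stop)

36/5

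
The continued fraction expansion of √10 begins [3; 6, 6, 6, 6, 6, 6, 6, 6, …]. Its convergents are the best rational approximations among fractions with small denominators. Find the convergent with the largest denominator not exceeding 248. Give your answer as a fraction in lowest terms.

721/228

a_0 = 3: 3/1  (≤ bound)
a_1 = 6: 19/6  (≤ bound)
a_2 = 6: 117/37  (≤ bound)
a_3 = 6: 721/228  (≤ bound)
a_4 = 6: 4443/1405  (> 248, stop)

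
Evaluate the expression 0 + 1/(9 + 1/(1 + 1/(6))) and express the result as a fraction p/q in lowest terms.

7/69

Start with 6.
1 + 1/(6/1) = 1 + 1/6 = 7/6
9 + 1/(7/6) = 9 + 6/7 = 69/7
0 + 1/(69/7) = 0 + 7/69 = 7/69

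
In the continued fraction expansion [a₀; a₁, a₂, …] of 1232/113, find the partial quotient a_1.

Run the Euclidean algorithm, recording each quotient:
⌊1232/113⌋ = 10, remainder 102
⌊113/102⌋ = 1, remainder 11

1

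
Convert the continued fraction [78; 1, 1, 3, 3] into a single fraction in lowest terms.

1807/23

a_0 = 78: 78/1
a_1 = 1: 79/1
a_2 = 1: 157/2
a_3 = 3: 550/7
a_4 = 3: 1807/23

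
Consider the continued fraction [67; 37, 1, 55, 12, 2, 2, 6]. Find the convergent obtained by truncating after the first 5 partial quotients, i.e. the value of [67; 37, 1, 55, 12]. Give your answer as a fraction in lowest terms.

Starting at the tail and folding back:
Start with 12.
55 + 1/(12/1) = 55 + 1/12 = 661/12
1 + 1/(661/12) = 1 + 12/661 = 673/661
37 + 1/(673/661) = 37 + 661/673 = 25562/673
67 + 1/(25562/673) = 67 + 673/25562 = 1713327/25562

1713327/25562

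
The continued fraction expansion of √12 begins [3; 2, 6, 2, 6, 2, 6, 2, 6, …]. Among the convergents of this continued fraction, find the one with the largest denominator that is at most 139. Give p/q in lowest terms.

97/28

List convergents until the denominator exceeds the bound:
a_0 = 3: 3/1  (≤ bound)
a_1 = 2: 7/2  (≤ bound)
a_2 = 6: 45/13  (≤ bound)
a_3 = 2: 97/28  (≤ bound)
a_4 = 6: 627/181  (> 139, stop)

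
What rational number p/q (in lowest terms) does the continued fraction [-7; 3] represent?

-20/3

Work from the innermost term outward:
Start with 3.
-7 + 1/(3/1) = -7 + 1/3 = -20/3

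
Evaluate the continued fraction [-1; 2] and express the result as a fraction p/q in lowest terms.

Start with 2.
-1 + 1/(2/1) = -1 + 1/2 = -1/2

-1/2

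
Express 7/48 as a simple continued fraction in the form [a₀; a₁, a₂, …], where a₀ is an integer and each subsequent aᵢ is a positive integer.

[0; 6, 1, 6]

Run the Euclidean algorithm, recording each quotient:
⌊7/48⌋ = 0, remainder 7
⌊48/7⌋ = 6, remainder 6
⌊7/6⌋ = 1, remainder 1
⌊6/1⌋ = 6, remainder 0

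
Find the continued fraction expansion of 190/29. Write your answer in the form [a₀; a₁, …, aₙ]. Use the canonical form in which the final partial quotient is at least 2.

[6; 1, 1, 4, 3]

190 ÷ 29 → quotient 6, remainder 16
29 ÷ 16 → quotient 1, remainder 13
16 ÷ 13 → quotient 1, remainder 3
13 ÷ 3 → quotient 4, remainder 1
3 ÷ 1 → quotient 3, remainder 0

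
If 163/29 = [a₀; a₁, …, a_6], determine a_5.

163 = 5·29 + 18, so a_0 = 5
29 = 1·18 + 11, so a_1 = 1
18 = 1·11 + 7, so a_2 = 1
11 = 1·7 + 4, so a_3 = 1
7 = 1·4 + 3, so a_4 = 1
4 = 1·3 + 1, so a_5 = 1

1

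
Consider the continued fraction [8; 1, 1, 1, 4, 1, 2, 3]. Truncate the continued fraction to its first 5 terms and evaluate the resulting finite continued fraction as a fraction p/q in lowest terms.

121/14

Use the convergent recurrence hₖ = aₖ·hₖ₋₁ + hₖ₋₂ (and likewise for the denominators kₖ):
a_0 = 8: 8/1
a_1 = 1: 9/1
a_2 = 1: 17/2
a_3 = 1: 26/3
a_4 = 4: 121/14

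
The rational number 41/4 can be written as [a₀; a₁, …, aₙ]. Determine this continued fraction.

41 = 10·4 + 1, so a_0 = 10
4 = 4·1 + 0, so a_1 = 4

[10; 4]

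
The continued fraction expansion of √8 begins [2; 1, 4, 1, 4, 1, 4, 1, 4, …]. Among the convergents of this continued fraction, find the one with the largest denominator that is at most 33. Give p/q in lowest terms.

82/29

a_0 = 2: 2/1  (≤ bound)
a_1 = 1: 3/1  (≤ bound)
a_2 = 4: 14/5  (≤ bound)
a_3 = 1: 17/6  (≤ bound)
a_4 = 4: 82/29  (≤ bound)
a_5 = 1: 99/35  (> 33, stop)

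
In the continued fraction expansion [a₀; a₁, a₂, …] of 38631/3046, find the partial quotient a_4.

1

Run the Euclidean algorithm, recording each quotient:
38631 ÷ 3046 → quotient 12, remainder 2079
3046 ÷ 2079 → quotient 1, remainder 967
2079 ÷ 967 → quotient 2, remainder 145
967 ÷ 145 → quotient 6, remainder 97
145 ÷ 97 → quotient 1, remainder 48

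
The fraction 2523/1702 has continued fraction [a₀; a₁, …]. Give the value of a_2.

Run the Euclidean algorithm, recording each quotient:
2523 = 1·1702 + 821, so a_0 = 1
1702 = 2·821 + 60, so a_1 = 2
821 = 13·60 + 41, so a_2 = 13

13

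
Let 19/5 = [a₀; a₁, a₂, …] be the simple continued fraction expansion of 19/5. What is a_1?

1

Repeatedly divide and take the remainder:
19 ÷ 5 → quotient 3, remainder 4
5 ÷ 4 → quotient 1, remainder 1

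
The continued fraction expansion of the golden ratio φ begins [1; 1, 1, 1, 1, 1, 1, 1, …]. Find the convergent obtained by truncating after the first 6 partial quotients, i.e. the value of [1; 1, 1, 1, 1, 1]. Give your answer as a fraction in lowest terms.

13/8

Start with 1.
1 + 1/(1/1) = 1 + 1/1 = 2/1
1 + 1/(2/1) = 1 + 1/2 = 3/2
1 + 1/(3/2) = 1 + 2/3 = 5/3
1 + 1/(5/3) = 1 + 3/5 = 8/5
1 + 1/(8/5) = 1 + 5/8 = 13/8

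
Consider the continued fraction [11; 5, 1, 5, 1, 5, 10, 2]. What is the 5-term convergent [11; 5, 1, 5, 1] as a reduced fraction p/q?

458/41

Compute successive convergents:
a_0 = 11: 11/1
a_1 = 5: 56/5
a_2 = 1: 67/6
a_3 = 5: 391/35
a_4 = 1: 458/41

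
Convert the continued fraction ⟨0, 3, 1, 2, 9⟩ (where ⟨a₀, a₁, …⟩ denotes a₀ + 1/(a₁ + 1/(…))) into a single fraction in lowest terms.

Start with 9.
2 + 1/(9/1) = 2 + 1/9 = 19/9
1 + 1/(19/9) = 1 + 9/19 = 28/19
3 + 1/(28/19) = 3 + 19/28 = 103/28
0 + 1/(103/28) = 0 + 28/103 = 28/103

28/103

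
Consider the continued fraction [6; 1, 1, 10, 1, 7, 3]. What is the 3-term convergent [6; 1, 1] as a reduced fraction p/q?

13/2

Compute successive convergents:
a_0 = 6: 6/1
a_1 = 1: 7/1
a_2 = 1: 13/2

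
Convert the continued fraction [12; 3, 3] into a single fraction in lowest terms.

Start with 3.
3 + 1/(3/1) = 3 + 1/3 = 10/3
12 + 1/(10/3) = 12 + 3/10 = 123/10

123/10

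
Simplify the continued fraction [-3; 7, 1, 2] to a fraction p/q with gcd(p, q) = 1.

-66/23

Build up convergents one term at a time:
a_0 = -3: -3/1
a_1 = 7: -20/7
a_2 = 1: -23/8
a_3 = 2: -66/23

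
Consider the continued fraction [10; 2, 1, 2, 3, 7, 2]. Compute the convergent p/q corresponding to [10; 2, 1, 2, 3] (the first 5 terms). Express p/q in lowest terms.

Start with 3.
2 + 1/(3/1) = 2 + 1/3 = 7/3
1 + 1/(7/3) = 1 + 3/7 = 10/7
2 + 1/(10/7) = 2 + 7/10 = 27/10
10 + 1/(27/10) = 10 + 10/27 = 280/27

280/27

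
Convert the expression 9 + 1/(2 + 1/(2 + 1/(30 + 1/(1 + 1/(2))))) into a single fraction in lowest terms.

a_0 = 9: 9/1
a_1 = 2: 19/2
a_2 = 2: 47/5
a_3 = 30: 1429/152
a_4 = 1: 1476/157
a_5 = 2: 4381/466

4381/466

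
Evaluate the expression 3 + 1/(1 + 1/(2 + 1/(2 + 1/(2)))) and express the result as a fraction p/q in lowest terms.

Use the convergent recurrence hₖ = aₖ·hₖ₋₁ + hₖ₋₂ (and likewise for the denominators kₖ):
a_0 = 3: 3/1
a_1 = 1: 4/1
a_2 = 2: 11/3
a_3 = 2: 26/7
a_4 = 2: 63/17

63/17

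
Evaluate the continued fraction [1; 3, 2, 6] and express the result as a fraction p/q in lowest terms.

a_0 = 1: 1/1
a_1 = 3: 4/3
a_2 = 2: 9/7
a_3 = 6: 58/45

58/45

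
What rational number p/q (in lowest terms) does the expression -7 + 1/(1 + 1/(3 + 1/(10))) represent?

-256/41

Start with 10.
3 + 1/(10/1) = 3 + 1/10 = 31/10
1 + 1/(31/10) = 1 + 10/31 = 41/31
-7 + 1/(41/31) = -7 + 31/41 = -256/41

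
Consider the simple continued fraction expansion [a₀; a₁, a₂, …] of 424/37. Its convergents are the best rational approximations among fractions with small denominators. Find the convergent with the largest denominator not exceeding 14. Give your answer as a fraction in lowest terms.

149/13

a_0 = 11: 11/1  (≤ bound)
a_1 = 2: 23/2  (≤ bound)
a_2 = 5: 126/11  (≤ bound)
a_3 = 1: 149/13  (≤ bound)
a_4 = 2: 424/37  (> 14, stop)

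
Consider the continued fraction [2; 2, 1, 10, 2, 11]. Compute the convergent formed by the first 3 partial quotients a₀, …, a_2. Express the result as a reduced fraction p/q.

7/3

a_0 = 2: 2/1
a_1 = 2: 5/2
a_2 = 1: 7/3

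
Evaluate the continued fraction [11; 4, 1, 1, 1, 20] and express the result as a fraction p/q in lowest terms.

3241/289

Collapse the nested fraction from the inside out:
Start with 20.
1 + 1/(20/1) = 1 + 1/20 = 21/20
1 + 1/(21/20) = 1 + 20/21 = 41/21
1 + 1/(41/21) = 1 + 21/41 = 62/41
4 + 1/(62/41) = 4 + 41/62 = 289/62
11 + 1/(289/62) = 11 + 62/289 = 3241/289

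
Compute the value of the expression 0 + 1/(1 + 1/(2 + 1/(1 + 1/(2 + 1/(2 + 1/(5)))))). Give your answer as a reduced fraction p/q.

Use the convergent recurrence hₖ = aₖ·hₖ₋₁ + hₖ₋₂ (and likewise for the denominators kₖ):
a_0 = 0: 0/1
a_1 = 1: 1/1
a_2 = 2: 2/3
a_3 = 1: 3/4
a_4 = 2: 8/11
a_5 = 2: 19/26
a_6 = 5: 103/141

103/141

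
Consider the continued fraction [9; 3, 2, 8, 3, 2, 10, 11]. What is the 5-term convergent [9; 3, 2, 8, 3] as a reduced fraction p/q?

1709/184

Start with 3.
8 + 1/(3/1) = 8 + 1/3 = 25/3
2 + 1/(25/3) = 2 + 3/25 = 53/25
3 + 1/(53/25) = 3 + 25/53 = 184/53
9 + 1/(184/53) = 9 + 53/184 = 1709/184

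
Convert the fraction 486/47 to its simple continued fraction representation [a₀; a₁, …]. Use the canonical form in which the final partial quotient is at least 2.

Repeatedly divide and take the remainder:
486 ÷ 47 → quotient 10, remainder 16
47 ÷ 16 → quotient 2, remainder 15
16 ÷ 15 → quotient 1, remainder 1
15 ÷ 1 → quotient 15, remainder 0

[10; 2, 1, 15]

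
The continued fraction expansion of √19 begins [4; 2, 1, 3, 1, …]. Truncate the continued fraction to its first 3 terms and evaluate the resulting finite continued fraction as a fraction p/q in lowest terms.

13/3

Start with 1.
2 + 1/(1/1) = 2 + 1/1 = 3/1
4 + 1/(3/1) = 4 + 1/3 = 13/3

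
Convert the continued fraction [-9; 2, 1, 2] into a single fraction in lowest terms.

a_0 = -9: -9/1
a_1 = 2: -17/2
a_2 = 1: -26/3
a_3 = 2: -69/8

-69/8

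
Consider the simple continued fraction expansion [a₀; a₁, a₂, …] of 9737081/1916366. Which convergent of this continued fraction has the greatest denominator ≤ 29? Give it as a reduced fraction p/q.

127/25

List convergents until the denominator exceeds the bound:
a_0 = 5: 5/1  (≤ bound)
a_1 = 12: 61/12  (≤ bound)
a_2 = 2: 127/25  (≤ bound)
a_3 = 1: 188/37  (> 29, stop)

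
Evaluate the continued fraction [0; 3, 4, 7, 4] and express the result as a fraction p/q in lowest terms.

120/389

Start with 4.
7 + 1/(4/1) = 7 + 1/4 = 29/4
4 + 1/(29/4) = 4 + 4/29 = 120/29
3 + 1/(120/29) = 3 + 29/120 = 389/120
0 + 1/(389/120) = 0 + 120/389 = 120/389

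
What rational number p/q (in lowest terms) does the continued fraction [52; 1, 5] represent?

317/6

a_0 = 52: 52/1
a_1 = 1: 53/1
a_2 = 5: 317/6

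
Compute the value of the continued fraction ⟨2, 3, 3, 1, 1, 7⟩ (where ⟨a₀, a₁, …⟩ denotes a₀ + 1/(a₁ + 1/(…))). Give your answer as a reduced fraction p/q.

401/174

Start with 7.
1 + 1/(7/1) = 1 + 1/7 = 8/7
1 + 1/(8/7) = 1 + 7/8 = 15/8
3 + 1/(15/8) = 3 + 8/15 = 53/15
3 + 1/(53/15) = 3 + 15/53 = 174/53
2 + 1/(174/53) = 2 + 53/174 = 401/174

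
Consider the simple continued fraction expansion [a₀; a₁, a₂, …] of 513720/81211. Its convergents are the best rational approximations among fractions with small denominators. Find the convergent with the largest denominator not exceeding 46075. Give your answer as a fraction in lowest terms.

List convergents until the denominator exceeds the bound:
a_0 = 6: 6/1  (≤ bound)
a_1 = 3: 19/3  (≤ bound)
a_2 = 14: 272/43  (≤ bound)
a_3 = 3: 835/132  (≤ bound)
a_4 = 3: 2777/439  (≤ bound)
a_5 = 1: 3612/571  (≤ bound)
a_6 = 11: 42509/6720  (≤ bound)
a_7 = 12: 513720/81211  (> 46075, stop)

42509/6720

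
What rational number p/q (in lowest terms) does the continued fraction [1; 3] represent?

4/3

Work from the innermost term outward:
Start with 3.
1 + 1/(3/1) = 1 + 1/3 = 4/3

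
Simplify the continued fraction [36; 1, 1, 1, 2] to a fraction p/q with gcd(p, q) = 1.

Collapse the nested fraction from the inside out:
Start with 2.
1 + 1/(2/1) = 1 + 1/2 = 3/2
1 + 1/(3/2) = 1 + 2/3 = 5/3
1 + 1/(5/3) = 1 + 3/5 = 8/5
36 + 1/(8/5) = 36 + 5/8 = 293/8

293/8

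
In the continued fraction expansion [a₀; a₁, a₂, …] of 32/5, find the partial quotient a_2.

⌊32/5⌋ = 6, remainder 2
⌊5/2⌋ = 2, remainder 1
⌊2/1⌋ = 2, remainder 0

2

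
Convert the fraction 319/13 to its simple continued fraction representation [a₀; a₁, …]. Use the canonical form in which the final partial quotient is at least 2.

319 = 24·13 + 7, so a_0 = 24
13 = 1·7 + 6, so a_1 = 1
7 = 1·6 + 1, so a_2 = 1
6 = 6·1 + 0, so a_3 = 6

[24; 1, 1, 6]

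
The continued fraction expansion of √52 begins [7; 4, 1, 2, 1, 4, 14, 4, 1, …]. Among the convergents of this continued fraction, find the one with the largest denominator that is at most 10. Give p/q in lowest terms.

36/5

a_0 = 7: 7/1  (≤ bound)
a_1 = 4: 29/4  (≤ bound)
a_2 = 1: 36/5  (≤ bound)
a_3 = 2: 101/14  (> 10, stop)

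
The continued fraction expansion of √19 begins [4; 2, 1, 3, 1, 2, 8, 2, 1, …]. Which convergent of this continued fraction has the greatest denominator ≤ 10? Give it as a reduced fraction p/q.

List convergents until the denominator exceeds the bound:
a_0 = 4: 4/1  (≤ bound)
a_1 = 2: 9/2  (≤ bound)
a_2 = 1: 13/3  (≤ bound)
a_3 = 3: 48/11  (> 10, stop)

13/3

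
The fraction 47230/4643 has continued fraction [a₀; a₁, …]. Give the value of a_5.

Repeatedly divide and take the remainder:
⌊47230/4643⌋ = 10, remainder 800
⌊4643/800⌋ = 5, remainder 643
⌊800/643⌋ = 1, remainder 157
⌊643/157⌋ = 4, remainder 15
⌊157/15⌋ = 10, remainder 7
⌊15/7⌋ = 2, remainder 1

2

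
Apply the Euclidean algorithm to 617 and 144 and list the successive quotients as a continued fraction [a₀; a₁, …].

[4; 3, 1, 1, 20]

Repeatedly divide and take the remainder:
⌊617/144⌋ = 4, remainder 41
⌊144/41⌋ = 3, remainder 21
⌊41/21⌋ = 1, remainder 20
⌊21/20⌋ = 1, remainder 1
⌊20/1⌋ = 20, remainder 0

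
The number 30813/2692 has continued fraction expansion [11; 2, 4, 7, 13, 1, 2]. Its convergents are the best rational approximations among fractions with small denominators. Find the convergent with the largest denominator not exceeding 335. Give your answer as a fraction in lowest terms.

a_0 = 11: 11/1  (≤ bound)
a_1 = 2: 23/2  (≤ bound)
a_2 = 4: 103/9  (≤ bound)
a_3 = 7: 744/65  (≤ bound)
a_4 = 13: 9775/854  (> 335, stop)

744/65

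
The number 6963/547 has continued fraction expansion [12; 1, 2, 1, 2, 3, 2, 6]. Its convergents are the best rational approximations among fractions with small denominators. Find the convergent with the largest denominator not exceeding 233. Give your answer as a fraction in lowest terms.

List convergents until the denominator exceeds the bound:
a_0 = 12: 12/1  (≤ bound)
a_1 = 1: 13/1  (≤ bound)
a_2 = 2: 38/3  (≤ bound)
a_3 = 1: 51/4  (≤ bound)
a_4 = 2: 140/11  (≤ bound)
a_5 = 3: 471/37  (≤ bound)
a_6 = 2: 1082/85  (≤ bound)
a_7 = 6: 6963/547  (> 233, stop)

1082/85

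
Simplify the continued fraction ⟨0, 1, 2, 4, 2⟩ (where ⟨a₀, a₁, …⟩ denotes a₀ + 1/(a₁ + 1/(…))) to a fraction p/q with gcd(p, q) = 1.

20/29

a_0 = 0: 0/1
a_1 = 1: 1/1
a_2 = 2: 2/3
a_3 = 4: 9/13
a_4 = 2: 20/29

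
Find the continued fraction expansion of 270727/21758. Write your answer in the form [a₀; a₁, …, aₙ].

270727 ÷ 21758 → quotient 12, remainder 9631
21758 ÷ 9631 → quotient 2, remainder 2496
9631 ÷ 2496 → quotient 3, remainder 2143
2496 ÷ 2143 → quotient 1, remainder 353
2143 ÷ 353 → quotient 6, remainder 25
353 ÷ 25 → quotient 14, remainder 3
25 ÷ 3 → quotient 8, remainder 1
3 ÷ 1 → quotient 3, remainder 0

[12; 2, 3, 1, 6, 14, 8, 3]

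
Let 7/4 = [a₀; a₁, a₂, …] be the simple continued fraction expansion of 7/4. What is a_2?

3

⌊7/4⌋ = 1, remainder 3
⌊4/3⌋ = 1, remainder 1
⌊3/1⌋ = 3, remainder 0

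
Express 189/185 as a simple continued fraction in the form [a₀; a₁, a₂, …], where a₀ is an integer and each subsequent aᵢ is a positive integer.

[1; 46, 4]

⌊189/185⌋ = 1, remainder 4
⌊185/4⌋ = 46, remainder 1
⌊4/1⌋ = 4, remainder 0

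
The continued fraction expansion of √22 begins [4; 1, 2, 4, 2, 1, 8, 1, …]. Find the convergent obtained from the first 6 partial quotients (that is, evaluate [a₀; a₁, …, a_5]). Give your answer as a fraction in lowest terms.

197/42

Start with 1.
2 + 1/(1/1) = 2 + 1/1 = 3/1
4 + 1/(3/1) = 4 + 1/3 = 13/3
2 + 1/(13/3) = 2 + 3/13 = 29/13
1 + 1/(29/13) = 1 + 13/29 = 42/29
4 + 1/(42/29) = 4 + 29/42 = 197/42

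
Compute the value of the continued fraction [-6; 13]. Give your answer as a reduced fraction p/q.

-77/13

Use the convergent recurrence hₖ = aₖ·hₖ₋₁ + hₖ₋₂ (and likewise for the denominators kₖ):
a_0 = -6: -6/1
a_1 = 13: -77/13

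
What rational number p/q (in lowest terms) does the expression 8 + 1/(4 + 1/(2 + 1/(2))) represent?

Compute successive convergents:
a_0 = 8: 8/1
a_1 = 4: 33/4
a_2 = 2: 74/9
a_3 = 2: 181/22

181/22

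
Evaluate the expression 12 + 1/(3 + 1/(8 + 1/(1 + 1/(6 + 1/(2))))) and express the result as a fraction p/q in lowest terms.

5101/414

Start with 2.
6 + 1/(2/1) = 6 + 1/2 = 13/2
1 + 1/(13/2) = 1 + 2/13 = 15/13
8 + 1/(15/13) = 8 + 13/15 = 133/15
3 + 1/(133/15) = 3 + 15/133 = 414/133
12 + 1/(414/133) = 12 + 133/414 = 5101/414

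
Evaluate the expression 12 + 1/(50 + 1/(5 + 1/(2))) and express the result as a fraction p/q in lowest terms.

Start with 2.
5 + 1/(2/1) = 5 + 1/2 = 11/2
50 + 1/(11/2) = 50 + 2/11 = 552/11
12 + 1/(552/11) = 12 + 11/552 = 6635/552

6635/552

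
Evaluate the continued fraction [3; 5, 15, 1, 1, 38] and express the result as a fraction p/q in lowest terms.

a_0 = 3: 3/1
a_1 = 5: 16/5
a_2 = 15: 243/76
a_3 = 1: 259/81
a_4 = 1: 502/157
a_5 = 38: 19335/6047

19335/6047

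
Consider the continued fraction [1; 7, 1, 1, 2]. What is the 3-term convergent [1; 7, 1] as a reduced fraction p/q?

Use the convergent recurrence hₖ = aₖ·hₖ₋₁ + hₖ₋₂ (and likewise for the denominators kₖ):
a_0 = 1: 1/1
a_1 = 7: 8/7
a_2 = 1: 9/8

9/8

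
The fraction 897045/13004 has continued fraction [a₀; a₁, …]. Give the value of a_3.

3

⌊897045/13004⌋ = 68, remainder 12773
⌊13004/12773⌋ = 1, remainder 231
⌊12773/231⌋ = 55, remainder 68
⌊231/68⌋ = 3, remainder 27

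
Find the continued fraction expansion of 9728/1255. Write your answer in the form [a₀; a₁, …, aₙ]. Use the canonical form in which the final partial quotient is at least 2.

[7; 1, 3, 44, 1, 1, 3]

9728 = 7·1255 + 943, so a_0 = 7
1255 = 1·943 + 312, so a_1 = 1
943 = 3·312 + 7, so a_2 = 3
312 = 44·7 + 4, so a_3 = 44
7 = 1·4 + 3, so a_4 = 1
4 = 1·3 + 1, so a_5 = 1
3 = 3·1 + 0, so a_6 = 3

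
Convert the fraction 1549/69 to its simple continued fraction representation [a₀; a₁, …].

[22; 2, 4, 2, 3]

Apply division with remainder until the remainder is 0:
1549 = 22·69 + 31, so a_0 = 22
69 = 2·31 + 7, so a_1 = 2
31 = 4·7 + 3, so a_2 = 4
7 = 2·3 + 1, so a_3 = 2
3 = 3·1 + 0, so a_4 = 3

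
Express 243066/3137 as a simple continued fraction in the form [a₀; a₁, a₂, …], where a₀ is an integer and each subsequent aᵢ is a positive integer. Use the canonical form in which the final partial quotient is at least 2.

[77; 2, 14, 1, 2, 1, 2, 9]

⌊243066/3137⌋ = 77, remainder 1517
⌊3137/1517⌋ = 2, remainder 103
⌊1517/103⌋ = 14, remainder 75
⌊103/75⌋ = 1, remainder 28
⌊75/28⌋ = 2, remainder 19
⌊28/19⌋ = 1, remainder 9
⌊19/9⌋ = 2, remainder 1
⌊9/1⌋ = 9, remainder 0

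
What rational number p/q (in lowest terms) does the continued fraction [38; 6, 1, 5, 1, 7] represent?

a_0 = 38: 38/1
a_1 = 6: 229/6
a_2 = 1: 267/7
a_3 = 5: 1564/41
a_4 = 1: 1831/48
a_5 = 7: 14381/377

14381/377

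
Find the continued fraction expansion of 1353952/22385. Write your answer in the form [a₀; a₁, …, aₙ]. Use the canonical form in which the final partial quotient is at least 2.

[60; 2, 15, 1, 14, 2, 10, 2]

1353952 = 60·22385 + 10852, so a_0 = 60
22385 = 2·10852 + 681, so a_1 = 2
10852 = 15·681 + 637, so a_2 = 15
681 = 1·637 + 44, so a_3 = 1
637 = 14·44 + 21, so a_4 = 14
44 = 2·21 + 2, so a_5 = 2
21 = 10·2 + 1, so a_6 = 10
2 = 2·1 + 0, so a_7 = 2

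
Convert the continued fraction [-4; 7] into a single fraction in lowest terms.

Start with 7.
-4 + 1/(7/1) = -4 + 1/7 = -27/7

-27/7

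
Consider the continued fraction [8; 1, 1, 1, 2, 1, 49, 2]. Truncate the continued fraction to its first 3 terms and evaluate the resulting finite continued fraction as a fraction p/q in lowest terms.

17/2

a_0 = 8: 8/1
a_1 = 1: 9/1
a_2 = 1: 17/2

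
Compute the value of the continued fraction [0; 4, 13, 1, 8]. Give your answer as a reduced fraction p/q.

a_0 = 0: 0/1
a_1 = 4: 1/4
a_2 = 13: 13/53
a_3 = 1: 14/57
a_4 = 8: 125/509

125/509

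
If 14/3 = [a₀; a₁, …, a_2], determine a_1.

14 ÷ 3 → quotient 4, remainder 2
3 ÷ 2 → quotient 1, remainder 1

1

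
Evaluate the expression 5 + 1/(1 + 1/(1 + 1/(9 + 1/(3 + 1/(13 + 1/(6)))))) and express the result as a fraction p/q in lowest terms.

26384/4775

Use the convergent recurrence hₖ = aₖ·hₖ₋₁ + hₖ₋₂ (and likewise for the denominators kₖ):
a_0 = 5: 5/1
a_1 = 1: 6/1
a_2 = 1: 11/2
a_3 = 9: 105/19
a_4 = 3: 326/59
a_5 = 13: 4343/786
a_6 = 6: 26384/4775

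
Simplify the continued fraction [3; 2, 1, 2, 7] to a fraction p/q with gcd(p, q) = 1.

199/59

Build up convergents one term at a time:
a_0 = 3: 3/1
a_1 = 2: 7/2
a_2 = 1: 10/3
a_3 = 2: 27/8
a_4 = 7: 199/59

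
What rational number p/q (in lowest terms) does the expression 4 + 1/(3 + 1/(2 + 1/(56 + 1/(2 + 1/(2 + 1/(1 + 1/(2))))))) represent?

32407/7561

a_0 = 4: 4/1
a_1 = 3: 13/3
a_2 = 2: 30/7
a_3 = 56: 1693/395
a_4 = 2: 3416/797
a_5 = 2: 8525/1989
a_6 = 1: 11941/2786
a_7 = 2: 32407/7561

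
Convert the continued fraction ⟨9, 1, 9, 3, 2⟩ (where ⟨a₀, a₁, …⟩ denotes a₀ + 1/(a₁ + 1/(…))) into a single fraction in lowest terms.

713/72

Start with 2.
3 + 1/(2/1) = 3 + 1/2 = 7/2
9 + 1/(7/2) = 9 + 2/7 = 65/7
1 + 1/(65/7) = 1 + 7/65 = 72/65
9 + 1/(72/65) = 9 + 65/72 = 713/72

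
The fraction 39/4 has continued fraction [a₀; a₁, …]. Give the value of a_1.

Run the Euclidean algorithm, recording each quotient:
39 ÷ 4 → quotient 9, remainder 3
4 ÷ 3 → quotient 1, remainder 1

1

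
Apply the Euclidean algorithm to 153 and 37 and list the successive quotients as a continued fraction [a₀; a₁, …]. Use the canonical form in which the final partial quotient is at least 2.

153 = 4·37 + 5, so a_0 = 4
37 = 7·5 + 2, so a_1 = 7
5 = 2·2 + 1, so a_2 = 2
2 = 2·1 + 0, so a_3 = 2

[4; 7, 2, 2]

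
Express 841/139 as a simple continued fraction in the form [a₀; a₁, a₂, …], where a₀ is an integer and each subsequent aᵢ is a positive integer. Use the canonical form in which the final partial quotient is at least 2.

Repeatedly divide and take the remainder:
841 = 6·139 + 7, so a_0 = 6
139 = 19·7 + 6, so a_1 = 19
7 = 1·6 + 1, so a_2 = 1
6 = 6·1 + 0, so a_3 = 6

[6; 19, 1, 6]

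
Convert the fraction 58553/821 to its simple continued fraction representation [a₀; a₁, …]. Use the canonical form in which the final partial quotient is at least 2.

[71; 3, 7, 2, 17]

58553 = 71·821 + 262, so a_0 = 71
821 = 3·262 + 35, so a_1 = 3
262 = 7·35 + 17, so a_2 = 7
35 = 2·17 + 1, so a_3 = 2
17 = 17·1 + 0, so a_4 = 17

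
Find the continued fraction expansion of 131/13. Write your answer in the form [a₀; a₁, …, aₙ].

⌊131/13⌋ = 10, remainder 1
⌊13/1⌋ = 13, remainder 0

[10; 13]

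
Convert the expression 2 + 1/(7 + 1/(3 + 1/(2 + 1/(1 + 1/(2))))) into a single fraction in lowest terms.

Start with 2.
1 + 1/(2/1) = 1 + 1/2 = 3/2
2 + 1/(3/2) = 2 + 2/3 = 8/3
3 + 1/(8/3) = 3 + 3/8 = 27/8
7 + 1/(27/8) = 7 + 8/27 = 197/27
2 + 1/(197/27) = 2 + 27/197 = 421/197

421/197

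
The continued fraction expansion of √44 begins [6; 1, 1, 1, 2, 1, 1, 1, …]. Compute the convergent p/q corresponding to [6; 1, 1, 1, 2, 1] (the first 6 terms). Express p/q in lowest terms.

73/11

Collapse the nested fraction from the inside out:
Start with 1.
2 + 1/(1/1) = 2 + 1/1 = 3/1
1 + 1/(3/1) = 1 + 1/3 = 4/3
1 + 1/(4/3) = 1 + 3/4 = 7/4
1 + 1/(7/4) = 1 + 4/7 = 11/7
6 + 1/(11/7) = 6 + 7/11 = 73/11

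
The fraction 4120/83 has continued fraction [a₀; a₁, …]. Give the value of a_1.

⌊4120/83⌋ = 49, remainder 53
⌊83/53⌋ = 1, remainder 30

1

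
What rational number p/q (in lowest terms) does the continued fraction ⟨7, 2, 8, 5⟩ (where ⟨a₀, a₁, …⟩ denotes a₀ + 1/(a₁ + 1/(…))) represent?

650/87

Starting at the tail and folding back:
Start with 5.
8 + 1/(5/1) = 8 + 1/5 = 41/5
2 + 1/(41/5) = 2 + 5/41 = 87/41
7 + 1/(87/41) = 7 + 41/87 = 650/87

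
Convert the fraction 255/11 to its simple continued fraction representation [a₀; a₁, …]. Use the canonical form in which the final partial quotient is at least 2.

255 = 23·11 + 2, so a_0 = 23
11 = 5·2 + 1, so a_1 = 5
2 = 2·1 + 0, so a_2 = 2

[23; 5, 2]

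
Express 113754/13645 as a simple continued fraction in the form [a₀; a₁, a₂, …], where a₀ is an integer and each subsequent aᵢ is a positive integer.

Run the Euclidean algorithm, recording each quotient:
113754 ÷ 13645 → quotient 8, remainder 4594
13645 ÷ 4594 → quotient 2, remainder 4457
4594 ÷ 4457 → quotient 1, remainder 137
4457 ÷ 137 → quotient 32, remainder 73
137 ÷ 73 → quotient 1, remainder 64
73 ÷ 64 → quotient 1, remainder 9
64 ÷ 9 → quotient 7, remainder 1
9 ÷ 1 → quotient 9, remainder 0

[8; 2, 1, 32, 1, 1, 7, 9]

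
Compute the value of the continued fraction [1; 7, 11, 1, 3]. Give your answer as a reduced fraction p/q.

Build up convergents one term at a time:
a_0 = 1: 1/1
a_1 = 7: 8/7
a_2 = 11: 89/78
a_3 = 1: 97/85
a_4 = 3: 380/333

380/333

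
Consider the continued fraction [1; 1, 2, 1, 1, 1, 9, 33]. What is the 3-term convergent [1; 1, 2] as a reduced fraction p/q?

a_0 = 1: 1/1
a_1 = 1: 2/1
a_2 = 2: 5/3

5/3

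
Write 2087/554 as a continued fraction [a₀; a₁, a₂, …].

[3; 1, 3, 3, 2, 1, 1, 7]

⌊2087/554⌋ = 3, remainder 425
⌊554/425⌋ = 1, remainder 129
⌊425/129⌋ = 3, remainder 38
⌊129/38⌋ = 3, remainder 15
⌊38/15⌋ = 2, remainder 8
⌊15/8⌋ = 1, remainder 7
⌊8/7⌋ = 1, remainder 1
⌊7/1⌋ = 7, remainder 0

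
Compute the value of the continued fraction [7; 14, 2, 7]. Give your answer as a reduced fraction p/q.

1534/217

Use the convergent recurrence hₖ = aₖ·hₖ₋₁ + hₖ₋₂ (and likewise for the denominators kₖ):
a_0 = 7: 7/1
a_1 = 14: 99/14
a_2 = 2: 205/29
a_3 = 7: 1534/217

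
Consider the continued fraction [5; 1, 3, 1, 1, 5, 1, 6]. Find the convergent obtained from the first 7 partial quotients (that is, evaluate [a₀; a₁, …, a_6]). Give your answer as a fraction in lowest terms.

341/59

Use the convergent recurrence hₖ = aₖ·hₖ₋₁ + hₖ₋₂ (and likewise for the denominators kₖ):
a_0 = 5: 5/1
a_1 = 1: 6/1
a_2 = 3: 23/4
a_3 = 1: 29/5
a_4 = 1: 52/9
a_5 = 5: 289/50
a_6 = 1: 341/59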